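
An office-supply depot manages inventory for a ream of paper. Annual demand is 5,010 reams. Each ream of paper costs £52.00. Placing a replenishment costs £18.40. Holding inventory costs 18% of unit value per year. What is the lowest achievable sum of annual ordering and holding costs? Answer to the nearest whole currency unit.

TC* ≈ £1,314

Holding cost H = 0.18 × £52.00 = £9.3600 per unit per year.
The optimal lot size = √(2DS/H) = √(2 × 5,010 × 18.4 / 9.36) ≈ 140.35.
At Q*, ordering cost (D/Q*)S equals holding cost (Q*/2)H, each = √(DSH/2).
Minimum total = √(2DSH) = √(2 × 5,010 × 18.4 × 9.36) ≈ 1313.653.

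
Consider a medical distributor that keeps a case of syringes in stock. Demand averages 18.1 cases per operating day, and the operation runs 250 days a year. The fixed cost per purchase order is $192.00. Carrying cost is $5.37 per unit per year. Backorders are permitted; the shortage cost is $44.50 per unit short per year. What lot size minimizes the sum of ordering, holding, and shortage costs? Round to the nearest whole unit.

Annual demand D = 18.1 × 250 = 4,525.
With planned backorders, Q* = √(2DS/H) · √((H+B)/B).
√(2DS/H) = √(2 × 4,525 × 192 / 5.37) = 568.837.
√((H+B)/B) = √((5.37+44.5)/44.5) = 1.0586.
Q* ≈ 602.182.

Q* ≈ 602 cases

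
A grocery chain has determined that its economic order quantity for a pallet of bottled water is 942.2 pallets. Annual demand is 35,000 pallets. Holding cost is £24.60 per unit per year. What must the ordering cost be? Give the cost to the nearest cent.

The basic EOQ model gives Q* = √(2DS/H); rearrange for the unknown.
From Q* = √(2DS/H): S = Q*²H / (2D) = 942.2² × 24.6 / (2 × 35,000) = 311.9775.

S ≈ £311.98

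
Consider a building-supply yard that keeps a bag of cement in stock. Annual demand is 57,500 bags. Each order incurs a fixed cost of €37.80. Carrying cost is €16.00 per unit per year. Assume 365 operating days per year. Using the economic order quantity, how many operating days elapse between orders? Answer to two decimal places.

T ≈ 3.31 days

The optimal lot size = √(2DS/H) = √(2 × 57,500 × 37.8 / 16) ≈ 521.24.
Cycle time = Q*/D × 365 = 521.24 / 57,500 × 365 ≈ 3.309 days.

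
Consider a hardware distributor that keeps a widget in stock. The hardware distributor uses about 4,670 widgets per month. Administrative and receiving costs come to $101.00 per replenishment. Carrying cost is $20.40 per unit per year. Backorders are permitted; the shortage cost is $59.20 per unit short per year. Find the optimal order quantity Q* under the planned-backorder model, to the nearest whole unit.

Annual demand D = 4,670 × 12 = 56,040.
With planned backorders, Q* = √(2DS/H) · √((H+B)/B).
√(2DS/H) = √(2 × 56,040 × 101 / 20.4) = 744.920.
√((H+B)/B) = √((20.4+59.2)/59.2) = 1.1596.
Q* ≈ 863.784.

Q* ≈ 864 widgets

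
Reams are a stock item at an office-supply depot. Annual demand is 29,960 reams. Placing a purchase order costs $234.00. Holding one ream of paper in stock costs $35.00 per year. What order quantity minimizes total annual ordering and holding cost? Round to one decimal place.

EOQ = √(2DS / H) = √(2 × 29,960 × 234 / 35).
= √(14,021,280 / 35) = √400,608 ≈ 632.936.

Q* ≈ 632.9 reams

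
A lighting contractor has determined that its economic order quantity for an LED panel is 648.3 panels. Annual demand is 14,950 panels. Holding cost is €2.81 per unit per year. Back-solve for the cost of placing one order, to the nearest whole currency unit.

S ≈ €39

Invert the EOQ relation Q*² = 2DS/H.
From Q* = √(2DS/H): S = Q*²H / (2D) = 648.3² × 2.81 / (2 × 14,950) = 39.4991.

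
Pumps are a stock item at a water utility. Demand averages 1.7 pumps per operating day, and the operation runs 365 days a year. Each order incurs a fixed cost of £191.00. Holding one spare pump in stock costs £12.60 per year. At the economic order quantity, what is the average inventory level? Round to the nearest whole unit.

Average inventory ≈ 69 pumps

Annual demand D = 1.7 × 365 = 620.5.
Q* = √(2DS/H) = √(2 × 620.5 × 191 / 12.6) ≈ 137.16.
Average inventory = Q*/2 ≈ 137.16 / 2 = 68.578.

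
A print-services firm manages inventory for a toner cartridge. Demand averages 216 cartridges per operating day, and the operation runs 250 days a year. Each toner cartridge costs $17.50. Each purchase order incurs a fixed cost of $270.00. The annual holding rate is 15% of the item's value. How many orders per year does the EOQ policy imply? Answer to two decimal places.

Annual demand D = 216 × 250 = 54,000.
Holding cost H = 0.15 × $17.50 = $2.6250 per unit per year.
The optimal lot size = √(2DS/H) = √(2 × 54,000 × 270 / 2.625) ≈ 3332.95.
Orders per year = D / Q* = 54,000 / 3332.95 ≈ 16.202.

N ≈ 16.20 orders per year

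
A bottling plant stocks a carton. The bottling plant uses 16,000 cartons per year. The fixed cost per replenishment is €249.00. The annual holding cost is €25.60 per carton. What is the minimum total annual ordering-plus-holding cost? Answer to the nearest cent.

TC* ≈ €14,282.18

EOQ = √(2DS/H) = √(2 × 16,000 × 249 / 25.6) ≈ 557.90.
At Q*, ordering cost (D/Q*)S equals holding cost (Q*/2)H, each = √(DSH/2).
Minimum total = √(2DSH) = √(2 × 16,000 × 249 × 25.6) ≈ 14282.185.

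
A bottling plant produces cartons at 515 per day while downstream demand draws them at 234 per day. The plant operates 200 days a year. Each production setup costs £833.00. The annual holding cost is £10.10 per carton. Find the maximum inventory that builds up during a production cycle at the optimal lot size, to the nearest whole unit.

Annual demand D = 234 × 200 = 46,800.
Production build-up factor (1 − d/p) = 1 − 234/515 = 0.5456.
Q* = √(2DS / (H(1 − d/p))) = √(2 × 46,800 × 833 / (10.1 × 0.5456)).
= √(77,968,800 / 5.5109) ≈ 3761.406.
Maximum inventory = Q*(1 − d/p) = 3761.406 × 0.5456 ≈ 2052.340.

I_max ≈ 2,052 cartons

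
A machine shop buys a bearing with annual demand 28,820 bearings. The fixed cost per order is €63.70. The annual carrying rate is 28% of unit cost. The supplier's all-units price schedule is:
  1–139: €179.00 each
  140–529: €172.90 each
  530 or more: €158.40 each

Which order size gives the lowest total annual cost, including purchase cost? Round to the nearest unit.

Holding cost per unit per year at price C is H = 0.28·C.
Evaluate total cost at each tier's feasible EOQ or, if the EOQ is below the tier, at the tier's minimum quantity.
Tier 1 (€179.00): EOQ = 270.7 exceeds tier's upper bound 139, so this tier is dominated.
EOQ at €172.90 = 275.4 (feasible in tier 2): TC = 28,820×€172.90 + (28,820/275.4)×63.7 + (275.4/2)×0.28×€172.90 = €4,996,310.40.
EOQ at €158.40 = 287.7 < 530, so use break Q=530: TC = 28,820×€158.40 + (28,820/530.0)×63.7 + (530.0/2)×0.28×€158.40 = €4,580,305.12.
Lowest total cost is €4,580,305.12 at Q = 530.0.

Q* ≈ 530 bearings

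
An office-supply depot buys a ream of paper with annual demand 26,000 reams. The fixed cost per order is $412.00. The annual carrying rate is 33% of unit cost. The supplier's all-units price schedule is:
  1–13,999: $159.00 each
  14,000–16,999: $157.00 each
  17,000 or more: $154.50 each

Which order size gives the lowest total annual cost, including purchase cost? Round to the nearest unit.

Q* ≈ 639 reams

Holding cost per unit per year at price C is H = 0.33·C.
For each price level, check whether its EOQ is feasible; otherwise the best quantity at that price is the breakpoint.
EOQ at $159.00 = 639.0 (feasible in tier 1): TC = 26,000×$159.00 + (26,000/639.0)×412 + (639.0/2)×0.33×$159.00 = $4,167,527.86.
EOQ at $157.00 = 643.0 < 14000, so use break Q=14000: TC = 26,000×$157.00 + (26,000/14000.0)×412 + (14000.0/2)×0.33×$157.00 = $4,445,435.14.
EOQ at $154.50 = 648.2 < 17000, so use break Q=17000: TC = 26,000×$154.50 + (26,000/17000.0)×412 + (17000.0/2)×0.33×$154.50 = $4,451,002.62.
Lowest total cost is $4,167,527.86 at Q = 639.0.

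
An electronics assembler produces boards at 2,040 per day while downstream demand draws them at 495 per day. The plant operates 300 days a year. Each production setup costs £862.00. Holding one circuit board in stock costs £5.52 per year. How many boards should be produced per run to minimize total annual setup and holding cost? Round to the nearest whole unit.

Annual demand D = 495 × 300 = 148,500.
Production build-up factor (1 − d/p) = 1 − 495/2,040 = 0.7574.
Q* = √(2DS / (H(1 − d/p))) = √(2 × 148,500 × 862 / (5.52 × 0.7574)).
= √(256,014,000 / 4.1806) ≈ 7825.519.

Q* ≈ 7,826 boards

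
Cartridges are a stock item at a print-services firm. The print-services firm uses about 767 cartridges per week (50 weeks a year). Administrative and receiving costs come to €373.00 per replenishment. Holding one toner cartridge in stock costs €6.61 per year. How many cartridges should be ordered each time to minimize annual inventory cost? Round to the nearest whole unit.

Q* ≈ 2,080 cartridges

Annual demand D = 767 × 50 = 38,350.
EOQ = √(2DS / H) = √(2 × 38,350 × 373 / 6.61).
= √(28,609,100 / 6.61) = √4,328,154.3116 ≈ 2080.422.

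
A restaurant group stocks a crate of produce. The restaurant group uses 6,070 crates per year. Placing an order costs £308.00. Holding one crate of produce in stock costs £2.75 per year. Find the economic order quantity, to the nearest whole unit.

EOQ = √(2DS / H) = √(2 × 6,070 × 308 / 2.75).
= √(3,739,120 / 2.75) = √1,359,680 ≈ 1166.053.

Q* ≈ 1,166 crates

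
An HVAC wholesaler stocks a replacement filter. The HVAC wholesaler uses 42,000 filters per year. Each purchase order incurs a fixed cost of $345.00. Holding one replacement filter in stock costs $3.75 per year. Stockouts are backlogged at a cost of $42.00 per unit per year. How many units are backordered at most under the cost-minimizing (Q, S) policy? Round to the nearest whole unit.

S* ≈ 238 filters

With planned backorders, Q* = √(2DS/H) · √((H+B)/B).
√(2DS/H) = √(2 × 42,000 × 345 / 3.75) = 2779.928.
√((H+B)/B) = √((3.75+42)/42) = 1.0437.
Q* ≈ 2901.379.
S* = Q* · H/(H+B) = 2901.379 × 3.75/45.75 ≈ 237.818.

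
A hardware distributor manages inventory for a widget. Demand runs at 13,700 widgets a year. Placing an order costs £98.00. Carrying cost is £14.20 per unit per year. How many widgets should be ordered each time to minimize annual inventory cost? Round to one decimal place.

EOQ = √(2DS / H) = √(2 × 13,700 × 98 / 14.2).
= √(2,685,200 / 14.2) = √189,098.5915 ≈ 434.855.

Q* ≈ 434.9 widgets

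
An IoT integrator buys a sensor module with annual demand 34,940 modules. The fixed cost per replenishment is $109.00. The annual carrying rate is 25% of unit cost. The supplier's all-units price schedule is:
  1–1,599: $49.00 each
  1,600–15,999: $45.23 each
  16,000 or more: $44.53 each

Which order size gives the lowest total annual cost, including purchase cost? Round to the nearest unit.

Q* ≈ 1,600 modules

Holding cost per unit per year at price C is H = 0.25·C.
Candidates are each tier's EOQ (if it falls in that tier) and each price-break quantity.
EOQ at $49.00 = 788.5 (feasible in tier 1): TC = 34,940×$49.00 + (34,940/788.5)×109 + (788.5/2)×0.25×$49.00 = $1,721,719.57.
EOQ at $45.23 = 820.7 < 1600, so use break Q=1600: TC = 34,940×$45.23 + (34,940/1600.0)×109 + (1600.0/2)×0.25×$45.23 = $1,591,762.49.
EOQ at $44.53 = 827.2 < 16000, so use break Q=16000: TC = 34,940×$44.53 + (34,940/16000.0)×109 + (16000.0/2)×0.25×$44.53 = $1,645,176.23.
Lowest total cost is $1,591,762.49 at Q = 1600.0.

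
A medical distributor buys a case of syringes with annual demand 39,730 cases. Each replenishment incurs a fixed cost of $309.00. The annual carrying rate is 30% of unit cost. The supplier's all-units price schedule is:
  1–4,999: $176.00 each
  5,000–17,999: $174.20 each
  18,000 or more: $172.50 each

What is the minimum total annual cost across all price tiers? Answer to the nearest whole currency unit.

Holding cost per unit per year at price C is H = 0.30·C.
Candidates are each tier's EOQ (if it falls in that tier) and each price-break quantity.
EOQ at $176.00 = 681.9 (feasible in tier 1): TC = 39,730×$176.00 + (39,730/681.9)×309 + (681.9/2)×0.30×$176.00 = $7,028,485.64.
EOQ at $174.20 = 685.4 < 5000, so use break Q=5000: TC = 39,730×$174.20 + (39,730/5000.0)×309 + (5000.0/2)×0.30×$174.20 = $7,054,071.31.
EOQ at $172.50 = 688.8 < 18000, so use break Q=18000: TC = 39,730×$172.50 + (39,730/18000.0)×309 + (18000.0/2)×0.30×$172.50 = $7,319,857.03.
Lowest total cost among the candidates is at Q = 681.9.

TC* ≈ $7,028,486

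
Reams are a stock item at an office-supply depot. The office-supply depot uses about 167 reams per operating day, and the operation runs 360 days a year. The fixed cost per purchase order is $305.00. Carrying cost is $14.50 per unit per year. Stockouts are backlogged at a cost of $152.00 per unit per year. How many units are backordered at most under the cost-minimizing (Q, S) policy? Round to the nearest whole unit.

Annual demand D = 167 × 360 = 60,120.
With planned backorders, Q* = √(2DS/H) · √((H+B)/B).
√(2DS/H) = √(2 × 60,120 × 305 / 14.5) = 1590.342.
√((H+B)/B) = √((14.5+152)/152) = 1.0466.
Q* ≈ 1664.469.
S* = Q* · H/(H+B) = 1664.469 × 14.5/166.5 ≈ 144.954.

S* ≈ 145 reams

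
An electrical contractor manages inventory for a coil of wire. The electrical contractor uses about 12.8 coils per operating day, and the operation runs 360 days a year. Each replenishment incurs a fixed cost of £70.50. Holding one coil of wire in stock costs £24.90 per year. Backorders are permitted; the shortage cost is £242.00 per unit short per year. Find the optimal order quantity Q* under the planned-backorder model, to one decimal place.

Annual demand D = 12.8 × 360 = 4,608.
With planned backorders, Q* = √(2DS/H) · √((H+B)/B).
√(2DS/H) = √(2 × 4,608 × 70.5 / 24.9) = 161.535.
√((H+B)/B) = √((24.9+242)/242) = 1.0502.
Q* ≈ 169.642.

Q* ≈ 169.6 coils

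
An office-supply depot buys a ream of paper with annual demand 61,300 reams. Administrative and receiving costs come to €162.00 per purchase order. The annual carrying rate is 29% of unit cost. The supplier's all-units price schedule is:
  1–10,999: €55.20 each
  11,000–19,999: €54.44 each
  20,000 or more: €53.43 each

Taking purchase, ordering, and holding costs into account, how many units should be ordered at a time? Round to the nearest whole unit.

Holding cost per unit per year at price C is H = 0.29·C.
Evaluate total cost at each tier's feasible EOQ or, if the EOQ is below the tier, at the tier's minimum quantity.
EOQ at €55.20 = 1113.9 (feasible in tier 1): TC = 61,300×€55.20 + (61,300/1113.9)×162 + (1113.9/2)×0.29×€55.20 = €3,401,590.82.
EOQ at €54.44 = 1121.6 < 11000, so use break Q=11000: TC = 61,300×€54.44 + (61,300/11000.0)×162 + (11000.0/2)×0.29×€54.44 = €3,424,906.58.
EOQ at €53.43 = 1132.2 < 20000, so use break Q=20000: TC = 61,300×€53.43 + (61,300/20000.0)×162 + (20000.0/2)×0.29×€53.43 = €3,430,702.53.
Lowest total cost is €3,401,590.82 at Q = 1113.9.

Q* ≈ 1,114 reams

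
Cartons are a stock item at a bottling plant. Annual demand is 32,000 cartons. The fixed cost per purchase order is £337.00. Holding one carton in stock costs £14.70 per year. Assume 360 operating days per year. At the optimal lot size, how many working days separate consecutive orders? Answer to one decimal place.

The optimal lot size = √(2DS/H) = √(2 × 32,000 × 337 / 14.7) ≈ 1211.28.
Cycle time = Q*/D × 360 = 1211.28 / 32,000 × 360 ≈ 13.627 days.

T ≈ 13.6 days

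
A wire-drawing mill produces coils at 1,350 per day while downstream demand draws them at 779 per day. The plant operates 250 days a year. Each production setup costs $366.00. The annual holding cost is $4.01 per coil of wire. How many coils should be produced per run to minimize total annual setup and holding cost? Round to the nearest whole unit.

Q* ≈ 9,168 coils

Annual demand D = 779 × 250 = 194,750.
Production build-up factor (1 − d/p) = 1 − 779/1,350 = 0.4230.
Q* = √(2DS / (H(1 − d/p))) = √(2 × 194,750 × 366 / (4.01 × 0.4230)).
= √(142,557,000 / 1.6961) ≈ 9167.922.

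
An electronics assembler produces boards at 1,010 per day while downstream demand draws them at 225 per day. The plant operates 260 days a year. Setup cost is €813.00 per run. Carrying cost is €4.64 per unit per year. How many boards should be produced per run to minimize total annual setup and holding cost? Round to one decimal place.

Q* ≈ 5,135.8 boards

Annual demand D = 225 × 260 = 58,500.
Production build-up factor (1 − d/p) = 1 − 225/1,010 = 0.7772.
Q* = √(2DS / (H(1 − d/p))) = √(2 × 58,500 × 813 / (4.64 × 0.7772)).
= √(95,121,000 / 3.6063) ≈ 5135.764.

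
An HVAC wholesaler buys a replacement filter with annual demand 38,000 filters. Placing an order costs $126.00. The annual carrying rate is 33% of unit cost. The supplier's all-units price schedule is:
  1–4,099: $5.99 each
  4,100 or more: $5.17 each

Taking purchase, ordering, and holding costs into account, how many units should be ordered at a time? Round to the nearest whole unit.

Q* ≈ 4,100 filters

Holding cost per unit per year at price C is H = 0.33·C.
Candidates are each tier's EOQ (if it falls in that tier) and each price-break quantity.
EOQ at $5.99 = 2201.0 (feasible in tier 1): TC = 38,000×$5.99 + (38,000/2201.0)×126 + (2201.0/2)×0.33×$5.99 = $231,970.73.
EOQ at $5.17 = 2369.1 < 4100, so use break Q=4100: TC = 38,000×$5.17 + (38,000/4100.0)×126 + (4100.0/2)×0.33×$5.17 = $201,125.31.
Lowest total cost is $201,125.31 at Q = 4100.0.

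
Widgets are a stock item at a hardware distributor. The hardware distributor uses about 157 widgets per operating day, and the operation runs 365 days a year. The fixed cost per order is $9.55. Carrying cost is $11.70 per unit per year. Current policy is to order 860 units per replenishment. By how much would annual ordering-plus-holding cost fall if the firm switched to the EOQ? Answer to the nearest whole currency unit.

Extra cost ≈ $2,089 per year

Annual demand D = 157 × 365 = 57,305.
EOQ = √(2DS/H) = √(2 × 57,305 × 9.55 / 11.7) ≈ 305.86.
Cost at Q* = (D/Q*)S + (Q*/2)H = √(2DSH) ≈ $3,578.54.
Cost at Q = 860: (57,305/860)×9.55 + (860/2)×11.7 = $636.35 + $5,031.00 = $5,667.35.
Excess = $5,667.35 − $3,578.54 = $2,088.81.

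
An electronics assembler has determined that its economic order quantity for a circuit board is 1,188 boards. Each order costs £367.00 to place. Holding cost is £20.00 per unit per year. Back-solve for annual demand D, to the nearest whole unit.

D ≈ 38,456 boards per year

Invert the EOQ relation Q*² = 2DS/H.
From Q* = √(2DS/H): D = Q*²H / (2S) = 1,188² × 20 / (2 × 367) = 38456.240.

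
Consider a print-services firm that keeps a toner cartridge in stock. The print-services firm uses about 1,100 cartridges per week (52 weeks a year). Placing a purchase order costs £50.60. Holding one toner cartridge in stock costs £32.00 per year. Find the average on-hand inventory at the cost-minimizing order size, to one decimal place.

Annual demand D = 1,100 × 52 = 57,200.
Q* = √(2DS/H) = √(2 × 57,200 × 50.6 / 32) ≈ 425.32.
Average inventory = Q*/2 ≈ 425.32 / 2 = 212.659.

Average inventory ≈ 212.7 cartridges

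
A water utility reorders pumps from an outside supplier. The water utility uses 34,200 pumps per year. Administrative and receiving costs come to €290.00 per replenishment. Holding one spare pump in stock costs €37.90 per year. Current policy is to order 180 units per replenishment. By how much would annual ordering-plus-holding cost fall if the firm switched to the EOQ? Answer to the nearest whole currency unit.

EOQ = √(2DS/H) = √(2 × 34,200 × 290 / 37.9) ≈ 723.45.
Cost at Q* = (D/Q*)S + (Q*/2)H = √(2DSH) ≈ €27,418.69.
Cost at Q = 180: (34,200/180)×290 + (180/2)×37.9 = €55,100.00 + €3,411.00 = €58,511.00.
Excess = €58,511.00 − €27,418.69 = €31,092.31.

Extra cost ≈ €31,092 per year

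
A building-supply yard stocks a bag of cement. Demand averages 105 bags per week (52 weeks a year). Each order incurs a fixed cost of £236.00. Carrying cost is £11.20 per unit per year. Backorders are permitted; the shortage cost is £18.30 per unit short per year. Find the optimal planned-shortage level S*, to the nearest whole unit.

Annual demand D = 105 × 52 = 5,460.
With planned backorders, Q* = √(2DS/H) · √((H+B)/B).
√(2DS/H) = √(2 × 5,460 × 236 / 11.2) = 479.687.
√((H+B)/B) = √((11.2+18.3)/18.3) = 1.2697.
Q* ≈ 609.037.
S* = Q* · H/(H+B) = 609.037 × 11.2/29.5 ≈ 231.228.

S* ≈ 231 bags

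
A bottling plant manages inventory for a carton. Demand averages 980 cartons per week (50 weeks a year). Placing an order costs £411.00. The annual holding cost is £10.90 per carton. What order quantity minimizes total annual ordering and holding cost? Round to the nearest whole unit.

Q* ≈ 1,922 cartons

Annual demand D = 980 × 50 = 49,000.
EOQ = √(2DS / H) = √(2 × 49,000 × 411 / 10.9).
= √(40,278,000 / 10.9) = √3,695,229.3578 ≈ 1922.298.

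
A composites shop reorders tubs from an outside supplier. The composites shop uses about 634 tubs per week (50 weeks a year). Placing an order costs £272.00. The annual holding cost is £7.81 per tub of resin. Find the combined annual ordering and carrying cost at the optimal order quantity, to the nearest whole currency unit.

Annual demand D = 634 × 50 = 31,700.
EOQ = √(2DS/H) = √(2 × 31,700 × 272 / 7.81) ≈ 1485.95.
At Q*, ordering cost (D/Q*)S equals holding cost (Q*/2)H, each = √(DSH/2).
Minimum total = √(2DSH) = √(2 × 31,700 × 272 × 7.81) ≈ 11605.253.

TC* ≈ £11,605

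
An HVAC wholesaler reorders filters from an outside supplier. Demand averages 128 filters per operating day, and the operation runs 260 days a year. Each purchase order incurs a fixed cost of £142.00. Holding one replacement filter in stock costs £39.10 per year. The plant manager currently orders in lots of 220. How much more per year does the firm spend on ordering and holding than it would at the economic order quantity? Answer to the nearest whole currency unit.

Extra cost ≈ £6,558 per year

Annual demand D = 128 × 260 = 33,280.
EOQ = √(2DS/H) = √(2 × 33,280 × 142 / 39.1) ≈ 491.66.
Cost at Q* = (D/Q*)S + (Q*/2)H = √(2DSH) ≈ £19,223.80.
Cost at Q = 220: (33,280/220)×142 + (220/2)×39.1 = £21,480.73 + £4,301.00 = £25,781.73.
Excess = £25,781.73 − £19,223.80 = £6,557.93.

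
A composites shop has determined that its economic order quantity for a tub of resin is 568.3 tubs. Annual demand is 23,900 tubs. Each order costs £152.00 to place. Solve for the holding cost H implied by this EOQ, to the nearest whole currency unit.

H ≈ £22

Invert the EOQ relation Q*² = 2DS/H.
From Q* = √(2DS/H): H = 2DS / Q*² = 2 × 23,900 × 152 / 568.3² = 22.4966.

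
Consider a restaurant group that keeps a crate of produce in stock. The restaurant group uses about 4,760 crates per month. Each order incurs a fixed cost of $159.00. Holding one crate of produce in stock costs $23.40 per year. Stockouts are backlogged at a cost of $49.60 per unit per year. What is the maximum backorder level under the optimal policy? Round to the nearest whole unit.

Annual demand D = 4,760 × 12 = 57,120.
With planned backorders, Q* = √(2DS/H) · √((H+B)/B).
√(2DS/H) = √(2 × 57,120 × 159 / 23.4) = 881.048.
√((H+B)/B) = √((23.4+49.6)/49.6) = 1.2132.
Q* ≈ 1068.859.
S* = Q* · H/(H+B) = 1068.859 × 23.4/73 ≈ 342.620.

S* ≈ 343 crates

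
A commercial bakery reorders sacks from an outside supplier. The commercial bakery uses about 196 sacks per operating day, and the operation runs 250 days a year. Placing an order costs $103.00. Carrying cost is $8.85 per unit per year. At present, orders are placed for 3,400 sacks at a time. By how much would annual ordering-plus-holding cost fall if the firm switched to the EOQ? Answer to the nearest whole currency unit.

Annual demand D = 196 × 250 = 49,000.
EOQ = √(2DS/H) = √(2 × 49,000 × 103 / 8.85) ≈ 1067.97.
Cost at Q* = (D/Q*)S + (Q*/2)H = √(2DSH) ≈ $9,451.56.
Cost at Q = 3,400: (49,000/3,400)×103 + (3,400/2)×8.85 = $1,484.41 + $15,045.00 = $16,529.41.
Excess = $16,529.41 − $9,451.56 = $7,077.86.

Extra cost ≈ $7,078 per year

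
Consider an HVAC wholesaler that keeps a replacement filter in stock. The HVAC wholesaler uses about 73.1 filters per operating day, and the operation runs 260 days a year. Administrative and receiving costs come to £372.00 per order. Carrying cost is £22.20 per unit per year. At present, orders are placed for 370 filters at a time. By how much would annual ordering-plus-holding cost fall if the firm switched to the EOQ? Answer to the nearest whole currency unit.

Annual demand D = 73.1 × 260 = 19,006.
EOQ = √(2DS/H) = √(2 × 19,006 × 372 / 22.2) ≈ 798.10.
Cost at Q* = (D/Q*)S + (Q*/2)H = √(2DSH) ≈ £17,717.74.
Cost at Q = 370: (19,006/370)×372 + (370/2)×22.2 = £19,108.74 + £4,107.00 = £23,215.74.
Excess = £23,215.74 − £17,717.74 = £5,498.00.

Extra cost ≈ £5,498 per year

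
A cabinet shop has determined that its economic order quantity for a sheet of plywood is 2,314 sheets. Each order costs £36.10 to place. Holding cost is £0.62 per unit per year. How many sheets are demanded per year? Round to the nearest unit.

D ≈ 45,981 sheets per year

The basic EOQ model gives Q* = √(2DS/H); rearrange for the unknown.
From Q* = √(2DS/H): D = Q*²H / (2S) = 2,314² × 0.62 / (2 × 36.1) = 45981.295.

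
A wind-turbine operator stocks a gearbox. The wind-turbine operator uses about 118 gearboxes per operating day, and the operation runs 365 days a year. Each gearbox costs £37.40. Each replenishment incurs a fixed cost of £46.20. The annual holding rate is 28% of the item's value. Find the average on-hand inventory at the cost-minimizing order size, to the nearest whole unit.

Average inventory ≈ 308 gearboxes

Annual demand D = 118 × 365 = 43,070.
Holding cost H = 0.28 × £37.40 = £10.4720 per unit per year.
Q* = √(2DS/H) = √(2 × 43,070 × 46.2 / 10.472) ≈ 616.47.
Average inventory = Q*/2 ≈ 616.47 / 2 = 308.233.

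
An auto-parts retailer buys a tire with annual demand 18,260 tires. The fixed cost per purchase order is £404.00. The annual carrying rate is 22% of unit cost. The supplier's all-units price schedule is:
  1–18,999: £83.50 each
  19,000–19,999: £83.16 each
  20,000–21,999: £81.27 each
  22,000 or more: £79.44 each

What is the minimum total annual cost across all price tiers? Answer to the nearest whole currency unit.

Holding cost per unit per year at price C is H = 0.22·C.
Evaluate total cost at each tier's feasible EOQ or, if the EOQ is below the tier, at the tier's minimum quantity.
EOQ at £83.50 = 896.2 (feasible in tier 1): TC = 18,260×£83.50 + (18,260/896.2)×404 + (896.2/2)×0.22×£83.50 = £1,541,173.06.
EOQ at £83.16 = 898.0 < 19000, so use break Q=19000: TC = 18,260×£83.16 + (18,260/19000.0)×404 + (19000.0/2)×0.22×£83.16 = £1,692,694.27.
EOQ at £81.27 = 908.4 < 20000, so use break Q=20000: TC = 18,260×£81.27 + (18,260/20000.0)×404 + (20000.0/2)×0.22×£81.27 = £1,663,153.05.
EOQ at £79.44 = 918.8 < 22000, so use break Q=22000: TC = 18,260×£79.44 + (18,260/22000.0)×404 + (22000.0/2)×0.22×£79.44 = £1,643,154.52.
Lowest total cost among the candidates is at Q = 896.2.

TC* ≈ £1,541,173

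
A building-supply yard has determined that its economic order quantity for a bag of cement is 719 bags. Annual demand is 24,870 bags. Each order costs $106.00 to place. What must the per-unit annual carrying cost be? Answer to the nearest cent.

Invert the EOQ relation Q*² = 2DS/H.
From Q* = √(2DS/H): H = 2DS / Q*² = 2 × 24,870 × 106 / 719² = 10.1989.

H ≈ $10.20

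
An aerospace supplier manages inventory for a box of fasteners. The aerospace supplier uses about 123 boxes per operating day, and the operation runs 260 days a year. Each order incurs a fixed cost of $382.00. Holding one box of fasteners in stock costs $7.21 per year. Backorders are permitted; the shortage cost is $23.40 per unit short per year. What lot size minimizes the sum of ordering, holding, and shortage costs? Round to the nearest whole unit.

Annual demand D = 123 × 260 = 31,980.
With planned backorders, Q* = √(2DS/H) · √((H+B)/B).
√(2DS/H) = √(2 × 31,980 × 382 / 7.21) = 1840.849.
√((H+B)/B) = √((7.21+23.4)/23.4) = 1.1437.
Q* ≈ 2105.436.

Q* ≈ 2,105 boxes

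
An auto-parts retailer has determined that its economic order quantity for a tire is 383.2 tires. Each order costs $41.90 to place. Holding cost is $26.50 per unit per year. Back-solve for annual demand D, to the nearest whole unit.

D ≈ 46,436 tires per year

Invert the EOQ relation Q*² = 2DS/H.
From Q* = √(2DS/H): D = Q*²H / (2S) = 383.2² × 26.5 / (2 × 41.9) = 46435.792.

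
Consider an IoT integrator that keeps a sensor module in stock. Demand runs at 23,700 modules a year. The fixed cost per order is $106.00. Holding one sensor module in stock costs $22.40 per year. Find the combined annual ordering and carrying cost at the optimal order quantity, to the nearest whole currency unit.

Q* = √(2DS/H) = √(2 × 23,700 × 106 / 22.4) ≈ 473.61.
At Q*, ordering cost (D/Q*)S equals holding cost (Q*/2)H, each = √(DSH/2).
Minimum total = √(2DSH) = √(2 × 23,700 × 106 × 22.4) ≈ 10608.796.

TC* ≈ $10,609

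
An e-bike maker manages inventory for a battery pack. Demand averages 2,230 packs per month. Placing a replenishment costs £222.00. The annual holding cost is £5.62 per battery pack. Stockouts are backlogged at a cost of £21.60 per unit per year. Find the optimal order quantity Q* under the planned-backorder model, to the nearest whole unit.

Q* ≈ 1,632 packs

Annual demand D = 2,230 × 12 = 26,760.
With planned backorders, Q* = √(2DS/H) · √((H+B)/B).
√(2DS/H) = √(2 × 26,760 × 222 / 5.62) = 1454.007.
√((H+B)/B) = √((5.62+21.6)/21.6) = 1.1226.
Q* ≈ 1632.238.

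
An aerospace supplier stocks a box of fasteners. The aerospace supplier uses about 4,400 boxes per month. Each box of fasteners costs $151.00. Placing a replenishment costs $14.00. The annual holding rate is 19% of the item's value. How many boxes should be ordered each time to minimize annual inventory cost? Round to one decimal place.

Annual demand D = 4,400 × 12 = 52,800.
Holding cost H = 0.19 × $151.00 = $28.6900 per unit per year.
EOQ = √(2DS / H) = √(2 × 52,800 × 14 / 28.69).
= √(1,478,400 / 28.69) = √51,530.1499 ≈ 227.003.

Q* ≈ 227.0 boxes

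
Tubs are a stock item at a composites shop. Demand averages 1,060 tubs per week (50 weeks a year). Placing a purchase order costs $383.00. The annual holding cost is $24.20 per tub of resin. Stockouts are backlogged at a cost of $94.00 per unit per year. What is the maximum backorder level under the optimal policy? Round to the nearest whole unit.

Annual demand D = 1,060 × 50 = 53,000.
With planned backorders, Q* = √(2DS/H) · √((H+B)/B).
√(2DS/H) = √(2 × 53,000 × 383 / 24.2) = 1295.223.
√((H+B)/B) = √((24.2+94)/94) = 1.1214.
Q* ≈ 1452.411.
S* = Q* · H/(H+B) = 1452.411 × 24.2/118.2 ≈ 297.363.

S* ≈ 297 tubs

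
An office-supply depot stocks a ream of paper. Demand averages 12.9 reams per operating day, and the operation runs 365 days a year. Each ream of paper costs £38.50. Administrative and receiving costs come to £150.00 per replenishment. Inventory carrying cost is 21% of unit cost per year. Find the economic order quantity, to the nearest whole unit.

Q* ≈ 418 reams

Annual demand D = 12.9 × 365 = 4,708.5.
Holding cost H = 0.21 × £38.50 = £8.0850 per unit per year.
EOQ = √(2DS / H) = √(2 × 4,708.5 × 150 / 8.085).
= √(1,412,550 / 8.085) = √174,712.4304 ≈ 417.986.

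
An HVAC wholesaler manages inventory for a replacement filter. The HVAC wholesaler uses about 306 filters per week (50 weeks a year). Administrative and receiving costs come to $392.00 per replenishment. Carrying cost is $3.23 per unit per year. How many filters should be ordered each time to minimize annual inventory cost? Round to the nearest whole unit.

Annual demand D = 306 × 50 = 15,300.
EOQ = √(2DS / H) = √(2 × 15,300 × 392 / 3.23).
= √(11,995,200 / 3.23) = √3,713,684.2105 ≈ 1927.092.

Q* ≈ 1,927 filters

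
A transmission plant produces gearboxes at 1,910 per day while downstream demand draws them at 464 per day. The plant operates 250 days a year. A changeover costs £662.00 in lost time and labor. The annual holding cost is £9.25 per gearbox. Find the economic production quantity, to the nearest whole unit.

Annual demand D = 464 × 250 = 116,000.
Production build-up factor (1 − d/p) = 1 − 464/1,910 = 0.7571.
Q* = √(2DS / (H(1 − d/p))) = √(2 × 116,000 × 662 / (9.25 × 0.7571)).
= √(153,584,000 / 7.0029) ≈ 4683.113.

Q* ≈ 4,683 gearboxes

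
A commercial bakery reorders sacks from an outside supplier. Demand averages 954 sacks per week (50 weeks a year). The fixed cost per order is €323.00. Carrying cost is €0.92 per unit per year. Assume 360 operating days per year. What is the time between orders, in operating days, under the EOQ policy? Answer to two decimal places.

T ≈ 43.68 days

Annual demand D = 954 × 50 = 47,700.
EOQ = √(2DS/H) = √(2 × 47,700 × 323 / 0.92) ≈ 5787.37.
Cycle time = Q*/D × 360 = 5787.37 / 47,700 × 360 ≈ 43.678 days.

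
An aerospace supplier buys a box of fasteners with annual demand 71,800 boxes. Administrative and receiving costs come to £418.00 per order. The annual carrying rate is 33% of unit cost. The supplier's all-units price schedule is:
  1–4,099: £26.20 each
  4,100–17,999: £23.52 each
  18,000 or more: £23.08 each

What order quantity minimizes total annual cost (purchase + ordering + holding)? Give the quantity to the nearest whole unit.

Holding cost per unit per year at price C is H = 0.33·C.
Evaluate total cost at each tier's feasible EOQ or, if the EOQ is below the tier, at the tier's minimum quantity.
EOQ at £26.20 = 2634.9 (feasible in tier 1): TC = 71,800×£26.20 + (71,800/2634.9)×418 + (2634.9/2)×0.33×£26.20 = £1,903,941.01.
EOQ at £23.52 = 2780.9 < 4100, so use break Q=4100: TC = 71,800×£23.52 + (71,800/4100.0)×418 + (4100.0/2)×0.33×£23.52 = £1,711,967.38.
EOQ at £23.08 = 2807.3 < 18000, so use break Q=18000: TC = 71,800×£23.08 + (71,800/18000.0)×418 + (18000.0/2)×0.33×£23.08 = £1,727,358.96.
Lowest total cost is £1,711,967.38 at Q = 4100.0.

Q* ≈ 4,100 boxes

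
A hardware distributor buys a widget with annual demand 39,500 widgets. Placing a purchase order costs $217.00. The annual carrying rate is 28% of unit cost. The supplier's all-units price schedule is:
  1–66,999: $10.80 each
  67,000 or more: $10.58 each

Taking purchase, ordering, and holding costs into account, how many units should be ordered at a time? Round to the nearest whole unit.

Q* ≈ 2,381 widgets

Holding cost per unit per year at price C is H = 0.28·C.
Evaluate total cost at each tier's feasible EOQ or, if the EOQ is below the tier, at the tier's minimum quantity.
EOQ at $10.80 = 2381.0 (feasible in tier 1): TC = 39,500×$10.80 + (39,500/2381.0)×217 + (2381.0/2)×0.28×$10.80 = $433,800.03.
EOQ at $10.58 = 2405.6 < 67000, so use break Q=67000: TC = 39,500×$10.58 + (39,500/67000.0)×217 + (67000.0/2)×0.28×$10.58 = $517,278.33.
Lowest total cost is $433,800.03 at Q = 2381.0.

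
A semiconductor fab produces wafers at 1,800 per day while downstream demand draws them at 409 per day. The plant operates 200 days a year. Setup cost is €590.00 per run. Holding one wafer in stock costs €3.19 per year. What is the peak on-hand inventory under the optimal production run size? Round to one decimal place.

Annual demand D = 409 × 200 = 81,800.
Production build-up factor (1 − d/p) = 1 − 409/1,800 = 0.7728.
Q* = √(2DS / (H(1 − d/p))) = √(2 × 81,800 × 590 / (3.19 × 0.7728)).
= √(96,524,000 / 2.4652) ≈ 6257.416.
Maximum inventory = Q*(1 − d/p) = 6257.416 × 0.7728 ≈ 4835.592.

I_max ≈ 4,835.6 wafers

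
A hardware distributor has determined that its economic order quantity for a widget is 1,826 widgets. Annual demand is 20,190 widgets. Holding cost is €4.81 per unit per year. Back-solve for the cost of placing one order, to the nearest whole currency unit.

S ≈ €397

Squaring Q* = √(2DS/H) gives Q*² = 2DS/H.
From Q* = √(2DS/H): S = Q*²H / (2D) = 1,826² × 4.81 / (2 × 20,190) = 397.1735.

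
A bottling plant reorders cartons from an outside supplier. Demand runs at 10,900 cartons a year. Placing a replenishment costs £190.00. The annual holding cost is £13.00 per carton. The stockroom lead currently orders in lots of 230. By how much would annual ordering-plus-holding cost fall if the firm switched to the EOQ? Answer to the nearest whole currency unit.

EOQ = √(2DS/H) = √(2 × 10,900 × 190 / 13) ≈ 564.46.
Cost at Q* = (D/Q*)S + (Q*/2)H = √(2DSH) ≈ £7,337.98.
Cost at Q = 230: (10,900/230)×190 + (230/2)×13 = £9,004.35 + £1,495.00 = £10,499.35.
Excess = £10,499.35 − £7,337.98 = £3,161.36.

Extra cost ≈ £3,161 per year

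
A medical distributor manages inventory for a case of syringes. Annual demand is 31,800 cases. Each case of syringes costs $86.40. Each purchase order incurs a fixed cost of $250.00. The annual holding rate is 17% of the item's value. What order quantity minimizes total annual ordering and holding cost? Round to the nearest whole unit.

Q* ≈ 1,040 cases

Holding cost H = 0.17 × $86.40 = $14.6880 per unit per year.
EOQ = √(2DS / H) = √(2 × 31,800 × 250 / 14.688).
= √(15,900,000 / 14.688) = √1,082,516.3399 ≈ 1040.440.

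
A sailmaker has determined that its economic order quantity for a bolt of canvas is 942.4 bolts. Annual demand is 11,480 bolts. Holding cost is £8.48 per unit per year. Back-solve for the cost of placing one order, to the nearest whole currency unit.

Invert the EOQ relation Q*² = 2DS/H.
From Q* = √(2DS/H): S = Q*²H / (2D) = 942.4² × 8.48 / (2 × 11,480) = 328.0156.

S ≈ £328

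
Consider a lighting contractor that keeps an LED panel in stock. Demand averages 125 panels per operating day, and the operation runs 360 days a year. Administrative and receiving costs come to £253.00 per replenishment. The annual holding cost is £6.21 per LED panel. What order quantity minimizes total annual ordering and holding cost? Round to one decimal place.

Q* ≈ 1,914.9 panels

Annual demand D = 125 × 360 = 45,000.
EOQ = √(2DS / H) = √(2 × 45,000 × 253 / 6.21).
= √(22,770,000 / 6.21) = √3,666,666.6667 ≈ 1914.854.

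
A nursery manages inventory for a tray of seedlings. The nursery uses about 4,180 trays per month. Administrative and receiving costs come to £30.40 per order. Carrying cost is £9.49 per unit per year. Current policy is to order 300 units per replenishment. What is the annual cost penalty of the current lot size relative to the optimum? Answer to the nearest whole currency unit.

Annual demand D = 4,180 × 12 = 50,160.
EOQ = √(2DS/H) = √(2 × 50,160 × 30.4 / 9.49) ≈ 566.89.
Cost at Q* = (D/Q*)S + (Q*/2)H = √(2DSH) ≈ £5,379.77.
Cost at Q = 300: (50,160/300)×30.4 + (300/2)×9.49 = £5,082.88 + £1,423.50 = £6,506.38.
Excess = £6,506.38 − £5,379.77 = £1,126.61.

Extra cost ≈ £1,127 per year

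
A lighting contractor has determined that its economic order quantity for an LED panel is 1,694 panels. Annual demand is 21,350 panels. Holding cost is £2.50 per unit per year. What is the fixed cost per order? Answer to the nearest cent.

S ≈ £168.01

The basic EOQ model gives Q* = √(2DS/H); rearrange for the unknown.
From Q* = √(2DS/H): S = Q*²H / (2D) = 1,694² × 2.5 / (2 × 21,350) = 168.0115.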